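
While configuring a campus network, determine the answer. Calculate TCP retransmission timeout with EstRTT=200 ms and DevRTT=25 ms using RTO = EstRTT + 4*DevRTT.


Given: EstRTT = 200 ms, DevRTT = 25 ms
Timeout = EstRTT + 4 * DevRTT
4 * DevRTT = 4 * 25 = 100
Timeout = 200 + 100 = 300 ms

300


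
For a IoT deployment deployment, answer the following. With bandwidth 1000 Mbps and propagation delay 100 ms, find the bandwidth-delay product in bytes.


Given: bandwidth = 1000 Mbps, delay = 100 ms
BDP in bits = 1000 * 10^6 * 100 / 1000
BDP in bits = 100000000
BDP in bytes = 100000000 / 8 = 12500000

12500000


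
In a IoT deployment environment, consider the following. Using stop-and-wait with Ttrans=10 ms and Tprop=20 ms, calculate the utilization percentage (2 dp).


Given: Ttrans = 10 ms, Tprop = 20 ms
RTT = 2 * Tprop = 2 * 20 = 40 ms
U = Ttrans / (Ttrans + RTT)
U = 10 / (10 + 40)
U = 10 / 50 = 0.2
U% = 20.00%

20.00


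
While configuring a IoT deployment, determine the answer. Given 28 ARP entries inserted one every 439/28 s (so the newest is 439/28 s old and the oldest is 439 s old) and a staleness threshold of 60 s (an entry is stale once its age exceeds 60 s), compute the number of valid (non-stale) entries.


Ages are k * 439/28 s for k = 1..28 (spacing = 15.6786 s).
Entry k is valid iff k * 439/28 <= 60 iff k <= 28 * 60 / 439 = 3.8269
n_valid = floor(3.8269) = 3
(n_stale = 28 - 3 = 25)

3


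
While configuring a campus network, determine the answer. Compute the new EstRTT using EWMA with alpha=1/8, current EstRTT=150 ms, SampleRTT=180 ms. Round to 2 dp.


Given: EstRTT = 150 ms, SampleRTT = 180 ms, alpha = 1/8
New EstRTT = (1 - alpha) * EstRTT + alpha * SampleRTT
(7/8) * 150 = 131.25
(1/8) * 180 = 22.5
New EstRTT = 131.25 + 22.5 = 153.75 ms -> 153.75 ms (2 dp)

153.75


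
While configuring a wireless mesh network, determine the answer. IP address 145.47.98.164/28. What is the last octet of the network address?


Given: IP = 145.47.98.164, prefix = /28
Subnet mask = 255.255.255.240
Last octet of IP: 164
Last octet of mask: 240
Network last octet = 164 AND 240 = 160

160


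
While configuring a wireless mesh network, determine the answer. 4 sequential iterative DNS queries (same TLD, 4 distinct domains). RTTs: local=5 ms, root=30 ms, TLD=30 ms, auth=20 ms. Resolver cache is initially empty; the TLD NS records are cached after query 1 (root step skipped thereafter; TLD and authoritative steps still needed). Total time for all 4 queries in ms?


Lookup 1 (cold cache): local + root + TLD + auth = 5 + 30 + 30 + 20 = 85 ms
Lookups 2..4 (TLD NS cached -> skip root; new domain -> still ask TLD and auth): local + TLD + auth = 5 + 30 + 20 = 55 ms each
Remaining 3 lookups: 3 * 55 = 165 ms
Total = 85 + 165 = 250 ms

250


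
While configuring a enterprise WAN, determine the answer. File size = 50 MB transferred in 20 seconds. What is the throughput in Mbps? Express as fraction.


Given: file = 50 MB, time = 20 s
File in Mb = 50 * 8 = 400 Mb
Throughput = 400 / 20 Mbps
Throughput = 20 Mbps

20


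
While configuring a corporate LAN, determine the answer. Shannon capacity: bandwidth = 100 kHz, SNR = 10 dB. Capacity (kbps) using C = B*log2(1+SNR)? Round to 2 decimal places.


Given: B = 100 kHz, SNR = 10 dB
SNR linear = 10^(10/10) = 10
1 + SNR = 11
log2(11) = 3.4594316186
C = 100 * 1000 * 3.4594316186 = 345943.1619 bps
C = 345.943162 kbps -> 345.94 kbps (2 dp)

345.94


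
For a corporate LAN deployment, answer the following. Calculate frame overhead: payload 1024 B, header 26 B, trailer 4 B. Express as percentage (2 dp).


Given: payload = 1024 B, header = 26 B, trailer = 4 B
Overhead bytes = header + trailer = 26 + 4 = 30
Total frame = payload + overhead = 1024 + 30 = 1054
Overhead % = 30 / 1054 * 100 = 2.8463% -> 2.85% (2 dp)

2.85


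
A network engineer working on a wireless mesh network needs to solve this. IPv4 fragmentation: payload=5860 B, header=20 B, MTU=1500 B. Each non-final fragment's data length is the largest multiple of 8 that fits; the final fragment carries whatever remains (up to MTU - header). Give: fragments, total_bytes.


Max data per non-final fragment = floor((MTU - header)/8)*8 = floor((1500 - 20)/8)*8 = floor(1480/8)*8 = 1480 B
Final fragment needs no 8-byte alignment: it can carry up to MTU - header = 1480 B
Non-final fragments needed = ceil((payload - 1480) / 1480) = ceil(4380/1480) = ceil(2.9595) = 3
Number of fragments = 3 + 1 = 4
Fragment sizes (data): 3 * 1480 B + 1420 B (last, 1420 <= 1480 OK)
Total bytes sent = payload + n_frags * header = 5860 + 4*20 = 5860 + 80 = 5940 B

4, 5940


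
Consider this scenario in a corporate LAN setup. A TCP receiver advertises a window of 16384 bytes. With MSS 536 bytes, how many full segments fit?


Given: RWND = 16384 bytes, MSS = 536 bytes
Full segments = floor(RWND / MSS)
Full segments = floor(16384 / 536)
Full segments = floor(30.5672) = 30

30


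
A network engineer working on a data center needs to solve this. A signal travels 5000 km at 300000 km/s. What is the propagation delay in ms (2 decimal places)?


Given: distance = 5000 km, speed = 300000 km/s
Delay = distance / speed = 5000 / 300000 seconds
Delay in ms = 5000 * 1000 / 300000
Delay = 16.6667 ms
Rounded to 2 dp = 16.67 ms

16.67


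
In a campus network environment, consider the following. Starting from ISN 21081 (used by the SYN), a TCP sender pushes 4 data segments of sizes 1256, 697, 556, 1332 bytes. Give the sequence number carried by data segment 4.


The SYN occupies sequence number ISN = 21081, so the first data byte is ISN + 1 = 21082.
SEQ of data segment i = (ISN + 1) + sum of payload sizes of segments 1..i-1.
Segment 1: SEQ = 21082, payload = 1256 bytes
Segment 2: SEQ = 22338, payload = 697 bytes
Segment 3: SEQ = 23035, payload = 556 bytes
Segment 4: SEQ = 23591, payload = 1332 bytes
SEQ of segment 4 = 21082 + 1256 + 697 + 556 = 23591

23591


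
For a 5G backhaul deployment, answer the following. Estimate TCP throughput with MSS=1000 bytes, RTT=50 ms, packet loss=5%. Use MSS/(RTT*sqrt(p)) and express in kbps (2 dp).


Given: MSS = 1000 bytes, RTT = 50 ms, loss = 5%
RTT in seconds = 50 / 1000 = 0.05
Loss rate = 5% = 0.05
sqrt(loss) = sqrt(0.05) = 0.223606797750
Throughput (bytes/s) = 1000 / (0.05 * 0.223606797750) = 89442.7191
Throughput (kbps) = 89442.7191 * 8 / 1000 = 715.541753 -> 715.54 kbps (2 dp)

715.54


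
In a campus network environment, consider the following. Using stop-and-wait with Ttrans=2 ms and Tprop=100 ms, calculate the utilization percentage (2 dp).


Given: Ttrans = 2 ms, Tprop = 100 ms
RTT = 2 * Tprop = 2 * 100 = 200 ms
U = Ttrans / (Ttrans + RTT)
U = 2 / (2 + 200)
U = 2 / 202 = 0.009901
U% = 0.99%

0.99


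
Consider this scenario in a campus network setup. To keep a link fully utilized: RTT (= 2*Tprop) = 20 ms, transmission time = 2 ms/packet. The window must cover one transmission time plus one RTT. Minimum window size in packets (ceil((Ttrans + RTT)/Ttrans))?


Given: Ttrans = 2 ms, RTT = 20 ms (= 2 * Tprop, Tprop = 10 ms)
Time until first ACK returns = Ttrans + RTT = 2 + 20 = 22 ms
Need W * Ttrans >= Ttrans + RTT  ->  W >= (Ttrans + RTT) / Ttrans
(Ttrans + RTT) / Ttrans = 22 / 2 = 11
W_min = ceil(11) = 11

11


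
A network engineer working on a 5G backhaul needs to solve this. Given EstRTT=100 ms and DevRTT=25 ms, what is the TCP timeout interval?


Given: EstRTT = 100 ms, DevRTT = 25 ms
Timeout = EstRTT + 4 * DevRTT
4 * DevRTT = 4 * 25 = 100
Timeout = 100 + 100 = 200 ms

200


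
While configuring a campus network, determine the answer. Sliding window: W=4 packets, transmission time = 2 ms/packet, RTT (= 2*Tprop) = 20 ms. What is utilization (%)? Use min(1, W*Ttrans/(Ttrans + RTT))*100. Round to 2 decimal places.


Given: W = 4, Ttrans = 2 ms, RTT = 20 ms (= 2 * Tprop, Tprop = 10 ms)
Cycle time = Ttrans + RTT = 2 + 20 = 22 ms (first packet sent until its ACK returns)
W * Ttrans = 4 * 2 = 8 ms of sending per cycle
W * Ttrans / (Ttrans + RTT) = 8 / 22 = 0.363636
U = min(1, 0.363636) = 0.363636
U% = 36.36%

36.36


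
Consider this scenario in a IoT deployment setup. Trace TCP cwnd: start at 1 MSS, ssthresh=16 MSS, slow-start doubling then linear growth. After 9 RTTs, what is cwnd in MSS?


RTT 0: cwnd = 1 MSS (initial)
RTT 1: cwnd = 2 MSS (slow start, doubled)
RTT 2: cwnd = 4 MSS (slow start, doubled)
RTT 3: cwnd = 8 MSS (slow start, doubled)
RTT 4: cwnd = 16 MSS (slow start, doubled)
RTT 5: cwnd = 17 MSS (congestion avoidance, +1)
RTT 6: cwnd = 18 MSS (congestion avoidance, +1)
RTT 7: cwnd = 19 MSS (congestion avoidance, +1)
RTT 8: cwnd = 20 MSS (congestion avoidance, +1)
RTT 9: cwnd = 21 MSS (congestion avoidance, +1)

21


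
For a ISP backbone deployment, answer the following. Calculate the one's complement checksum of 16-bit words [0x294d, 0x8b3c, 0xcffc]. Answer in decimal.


Given words: [0x294d, 0x8b3c, 0xcffc]
Step 1: Sum all words
Raw sum = 10573 + 35644 + 53244 = 99461
Step 2: Fold carry: (33925 + 1) = 33926
One's complement = ~33926 & 0xFFFF = 31609

31609


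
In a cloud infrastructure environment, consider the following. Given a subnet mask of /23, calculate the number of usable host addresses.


Given: subnet mask /23
Host bits = 32 - 23 = 9
Total addresses = 2^9 = 512
Usable hosts = 512 - 2 (network + broadcast) = 510

510


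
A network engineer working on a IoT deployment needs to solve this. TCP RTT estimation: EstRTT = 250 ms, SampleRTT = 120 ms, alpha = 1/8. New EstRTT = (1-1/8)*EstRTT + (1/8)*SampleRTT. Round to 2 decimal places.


Given: EstRTT = 250 ms, SampleRTT = 120 ms, alpha = 1/8
New EstRTT = (1 - alpha) * EstRTT + alpha * SampleRTT
(7/8) * 250 = 218.75
(1/8) * 120 = 15
New EstRTT = 218.75 + 15 = 233.75 ms -> 233.75 ms (2 dp)

233.75


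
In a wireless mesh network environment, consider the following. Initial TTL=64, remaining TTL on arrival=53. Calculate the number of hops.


Given: initial TTL = 64, received TTL = 53
Hops = initial TTL - received TTL
Hops = 64 - 53 = 11

11


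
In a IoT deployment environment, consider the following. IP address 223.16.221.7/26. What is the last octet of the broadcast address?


Given: IP = 223.16.221.7, prefix = /26
Host bits = 32 - 26 = 6
Network last octet = 7 AND mask = 0
Host part size = 2^6 - 1 = 63
Broadcast last octet = 0 OR 63 = 63

63


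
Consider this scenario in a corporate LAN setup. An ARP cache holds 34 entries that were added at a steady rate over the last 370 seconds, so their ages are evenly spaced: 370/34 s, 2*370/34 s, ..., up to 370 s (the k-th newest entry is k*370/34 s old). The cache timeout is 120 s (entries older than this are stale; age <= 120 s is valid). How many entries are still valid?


Ages are k * 370/34 s for k = 1..34 (spacing = 10.8824 s).
Entry k is valid iff k * 370/34 <= 120 iff k <= 34 * 120 / 370 = 11.0270
n_valid = floor(11.0270) = 11
(n_stale = 34 - 11 = 23)

11


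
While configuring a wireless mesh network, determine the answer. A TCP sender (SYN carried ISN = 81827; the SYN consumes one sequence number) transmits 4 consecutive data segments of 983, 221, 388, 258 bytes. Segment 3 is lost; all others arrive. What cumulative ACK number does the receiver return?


SYN uses sequence number 81827; first data byte = ISN + 1 = 81828.
Segment 1: SEQ = 81828, len = 983 B, covers [81828, 82810]
Segment 2: SEQ = 82811, len = 221 B, covers [82811, 83031]
Segment 3: SEQ = 83032, len = 388 B, covers [83032, 83419] [LOST]
Segment 4: SEQ = 83420, len = 258 B, covers [83420, 83677]
In-order data received: bytes [81828, 83031] (segments 1..2).
Segment 3 missing -> gap begins at byte 83032; later segments buffered out of order.
Cumulative ACK = next expected in-order byte = 81828 + 983 + 221 = 83032

83032


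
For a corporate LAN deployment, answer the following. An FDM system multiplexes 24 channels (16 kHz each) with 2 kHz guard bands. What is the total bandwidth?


Given: 24 channels, 16 kHz each, guard = 2 kHz
Channel bandwidth = 24 * 16 = 384 kHz
Guard bands = 23 gaps * 2 kHz = 46 kHz
Total = 384 + 46 = 430 kHz

430


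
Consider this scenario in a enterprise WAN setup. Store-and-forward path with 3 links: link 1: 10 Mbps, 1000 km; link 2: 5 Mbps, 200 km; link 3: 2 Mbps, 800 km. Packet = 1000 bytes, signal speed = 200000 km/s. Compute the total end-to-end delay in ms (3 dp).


Packet = 1000 bytes = 8000 bits. Store-and-forward: sum (t_trans + t_prop) per link.
Link 1: t_trans = 8000/(10*10^6) s = 0.8000 ms; t_prop = 1000/200000 s = 5.0000 ms; subtotal = 5.8000 ms
Link 2: t_trans = 8000/(5*10^6) s = 1.6000 ms; t_prop = 200/200000 s = 1.0000 ms; subtotal = 2.6000 ms
Link 3: t_trans = 8000/(2*10^6) s = 4.0000 ms; t_prop = 800/200000 s = 4.0000 ms; subtotal = 8.0000 ms
End-to-end = 5.8000 + 2.6000 + 8.0000 = 16.4000 ms -> 16.400 ms (3 dp)

16.400


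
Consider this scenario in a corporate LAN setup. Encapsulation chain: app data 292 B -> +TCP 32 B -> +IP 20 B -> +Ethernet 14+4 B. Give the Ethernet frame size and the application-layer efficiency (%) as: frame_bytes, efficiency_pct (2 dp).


TCP segment = 292 + 32 = 324 B
IP packet = 324 + 20 = 344 B
Ethernet frame = 344 + 14 + 4 = 362 B
Efficiency = app / frame = 292 / 362 = 0.806630 = 80.6630% -> 80.66% (2 dp)

362, 80.66


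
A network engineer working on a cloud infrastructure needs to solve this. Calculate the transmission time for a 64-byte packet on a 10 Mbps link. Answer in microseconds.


Given: packet = 64 bytes, bandwidth = 10 Mbps
Packet in bits = 64 * 8 = 512 bits
Bandwidth = 10 * 10^6 = 10000000 bps
Time = 512 / 10000000 seconds
Time in us = 512 * 10^6 / 10000000 = 51.2

51.2


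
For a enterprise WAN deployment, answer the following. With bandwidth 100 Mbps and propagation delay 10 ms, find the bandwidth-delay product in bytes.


Given: bandwidth = 100 Mbps, delay = 10 ms
BDP in bits = 100 * 10^6 * 10 / 1000
BDP in bits = 1000000
BDP in bytes = 1000000 / 8 = 125000

125000


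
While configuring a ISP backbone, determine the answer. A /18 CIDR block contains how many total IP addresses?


Given: CIDR prefix /18
Host bits = 32 - 18 = 14
Total addresses = 2^14 = 16384

16384


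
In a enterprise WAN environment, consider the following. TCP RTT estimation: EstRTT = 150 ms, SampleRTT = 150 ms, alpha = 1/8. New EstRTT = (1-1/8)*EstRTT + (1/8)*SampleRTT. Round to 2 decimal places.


Given: EstRTT = 150 ms, SampleRTT = 150 ms, alpha = 1/8
New EstRTT = (1 - alpha) * EstRTT + alpha * SampleRTT
(7/8) * 150 = 131.25
(1/8) * 150 = 18.75
New EstRTT = 131.25 + 18.75 = 150 ms -> 150.00 ms (2 dp)

150.00


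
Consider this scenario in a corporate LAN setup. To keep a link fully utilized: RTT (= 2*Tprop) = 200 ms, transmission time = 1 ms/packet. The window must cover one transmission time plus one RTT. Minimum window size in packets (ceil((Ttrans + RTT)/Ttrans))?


Given: Ttrans = 1 ms, RTT = 200 ms (= 2 * Tprop, Tprop = 100 ms)
Time until first ACK returns = Ttrans + RTT = 1 + 200 = 201 ms
Need W * Ttrans >= Ttrans + RTT  ->  W >= (Ttrans + RTT) / Ttrans
(Ttrans + RTT) / Ttrans = 201 / 1 = 201
W_min = ceil(201) = 201

201


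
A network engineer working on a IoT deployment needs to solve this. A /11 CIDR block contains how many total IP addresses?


Given: CIDR prefix /11
Host bits = 32 - 11 = 21
Total addresses = 2^21 = 2097152

2097152


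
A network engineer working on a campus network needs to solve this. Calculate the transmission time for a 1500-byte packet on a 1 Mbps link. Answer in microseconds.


Given: packet = 1500 bytes, bandwidth = 1 Mbps
Packet in bits = 1500 * 8 = 12000 bits
Bandwidth = 1 * 10^6 = 1000000 bps
Time = 12000 / 1000000 seconds
Time in us = 12000 * 10^6 / 1000000 = 12000

12000


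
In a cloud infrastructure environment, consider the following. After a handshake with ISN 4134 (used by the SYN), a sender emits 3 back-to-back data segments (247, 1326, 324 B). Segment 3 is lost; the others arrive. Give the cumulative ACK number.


SYN uses sequence number 4134; first data byte = ISN + 1 = 4135.
Segment 1: SEQ = 4135, len = 247 B, covers [4135, 4381]
Segment 2: SEQ = 4382, len = 1326 B, covers [4382, 5707]
Segment 3: SEQ = 5708, len = 324 B, covers [5708, 6031] [LOST]
In-order data received: bytes [4135, 5707] (segments 1..2).
Segment 3 missing -> gap begins at byte 5708.
Cumulative ACK = next expected in-order byte = 4135 + 247 + 1326 = 5708

5708


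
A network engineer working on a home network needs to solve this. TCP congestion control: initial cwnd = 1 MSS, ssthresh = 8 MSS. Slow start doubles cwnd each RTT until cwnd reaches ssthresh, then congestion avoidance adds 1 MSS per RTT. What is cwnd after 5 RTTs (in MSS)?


RTT 0: cwnd = 1 MSS (initial)
RTT 1: cwnd = 2 MSS (slow start, doubled)
RTT 2: cwnd = 4 MSS (slow start, doubled)
RTT 3: cwnd = 8 MSS (slow start, doubled)
RTT 4: cwnd = 9 MSS (congestion avoidance, +1)
RTT 5: cwnd = 10 MSS (congestion avoidance, +1)

10


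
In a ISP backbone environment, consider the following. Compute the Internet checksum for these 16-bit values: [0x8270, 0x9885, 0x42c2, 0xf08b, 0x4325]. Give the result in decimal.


Given words: [0x8270, 0x9885, 0x42c2, 0xf08b, 0x4325]
Step 1: Sum all words
Raw sum = 33392 + 39045 + 17090 + 61579 + 17189 = 168295
Step 2: Fold carry: (37223 + 2) = 37225
One's complement = ~37225 & 0xFFFF = 28310

28310


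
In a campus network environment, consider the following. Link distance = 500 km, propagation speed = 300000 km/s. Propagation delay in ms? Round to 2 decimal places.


Given: distance = 500 km, speed = 300000 km/s
Delay = distance / speed = 500 / 300000 seconds
Delay in ms = 500 * 1000 / 300000
Delay = 1.6667 ms
Rounded to 2 dp = 1.67 ms

1.67


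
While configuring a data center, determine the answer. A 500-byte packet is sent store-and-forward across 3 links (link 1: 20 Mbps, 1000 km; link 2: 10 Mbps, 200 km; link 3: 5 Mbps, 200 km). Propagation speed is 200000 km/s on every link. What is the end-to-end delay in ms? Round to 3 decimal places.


Packet = 500 bytes = 4000 bits. Store-and-forward: sum (t_trans + t_prop) per link.
Link 1: t_trans = 4000/(20*10^6) s = 0.2000 ms; t_prop = 1000/200000 s = 5.0000 ms; subtotal = 5.2000 ms
Link 2: t_trans = 4000/(10*10^6) s = 0.4000 ms; t_prop = 200/200000 s = 1.0000 ms; subtotal = 1.4000 ms
Link 3: t_trans = 4000/(5*10^6) s = 0.8000 ms; t_prop = 200/200000 s = 1.0000 ms; subtotal = 1.8000 ms
End-to-end = 5.2000 + 1.4000 + 1.8000 = 8.4000 ms -> 8.400 ms (3 dp)

8.400


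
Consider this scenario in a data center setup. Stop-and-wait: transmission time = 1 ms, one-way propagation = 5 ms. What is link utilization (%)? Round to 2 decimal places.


Given: Ttrans = 1 ms, Tprop = 5 ms
RTT = 2 * Tprop = 2 * 5 = 10 ms
U = Ttrans / (Ttrans + RTT)
U = 1 / (1 + 10)
U = 1 / 11 = 0.090909
U% = 9.09%

9.09


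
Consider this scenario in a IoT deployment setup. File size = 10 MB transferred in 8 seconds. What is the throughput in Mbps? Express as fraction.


Given: file = 10 MB, time = 8 s
File in Mb = 10 * 8 = 80 Mb
Throughput = 80 / 8 Mbps
Throughput = 10 Mbps

10


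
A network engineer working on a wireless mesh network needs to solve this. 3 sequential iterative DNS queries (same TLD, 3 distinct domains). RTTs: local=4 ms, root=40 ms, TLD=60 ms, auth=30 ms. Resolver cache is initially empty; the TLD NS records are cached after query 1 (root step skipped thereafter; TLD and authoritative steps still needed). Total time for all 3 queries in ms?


Lookup 1 (cold cache): local + root + TLD + auth = 4 + 40 + 60 + 30 = 134 ms
Lookups 2..3 (TLD NS cached -> skip root; new domain -> still ask TLD and auth): local + TLD + auth = 4 + 60 + 30 = 94 ms each
Remaining 2 lookups: 2 * 94 = 188 ms
Total = 134 + 188 = 322 ms

322


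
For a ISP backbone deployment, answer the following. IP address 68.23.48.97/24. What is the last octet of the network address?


Given: IP = 68.23.48.97, prefix = /24
Subnet mask = 255.255.255.0
Last octet of IP: 97
Last octet of mask: 0
Network last octet = 97 AND 0 = 0

0


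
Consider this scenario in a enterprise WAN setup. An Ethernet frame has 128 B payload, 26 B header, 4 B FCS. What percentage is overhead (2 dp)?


Given: payload = 128 B, header = 26 B, trailer = 4 B
Overhead bytes = header + trailer = 26 + 4 = 30
Total frame = payload + overhead = 128 + 30 = 158
Overhead % = 30 / 158 * 100 = 18.9873% -> 18.99% (2 dp)

18.99


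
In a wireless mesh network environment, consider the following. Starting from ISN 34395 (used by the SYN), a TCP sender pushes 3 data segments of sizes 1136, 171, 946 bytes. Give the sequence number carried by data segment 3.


The SYN occupies sequence number ISN = 34395, so the first data byte is ISN + 1 = 34396.
SEQ of data segment i = (ISN + 1) + sum of payload sizes of segments 1..i-1.
Segment 1: SEQ = 34396, payload = 1136 bytes
Segment 2: SEQ = 35532, payload = 171 bytes
Segment 3: SEQ = 35703, payload = 946 bytes
SEQ of segment 3 = 34396 + 1136 + 171 = 35703

35703


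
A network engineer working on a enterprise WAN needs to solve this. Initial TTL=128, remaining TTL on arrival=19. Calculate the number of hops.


Given: initial TTL = 128, received TTL = 19
Hops = initial TTL - received TTL
Hops = 128 - 19 = 109

109


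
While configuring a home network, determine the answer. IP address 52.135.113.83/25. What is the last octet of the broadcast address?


Given: IP = 52.135.113.83, prefix = /25
Host bits = 32 - 25 = 7
Network last octet = 83 AND mask = 0
Host part size = 2^7 - 1 = 127
Broadcast last octet = 0 OR 127 = 127

127


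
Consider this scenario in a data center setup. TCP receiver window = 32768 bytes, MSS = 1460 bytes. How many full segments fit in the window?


Given: RWND = 32768 bytes, MSS = 1460 bytes
Full segments = floor(RWND / MSS)
Full segments = floor(32768 / 1460)
Full segments = floor(22.4438) = 22

22


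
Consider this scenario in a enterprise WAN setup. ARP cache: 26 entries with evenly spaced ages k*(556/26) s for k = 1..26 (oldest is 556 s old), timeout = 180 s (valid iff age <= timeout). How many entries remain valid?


Ages are k * 556/26 s for k = 1..26 (spacing = 21.3846 s).
Entry k is valid iff k * 556/26 <= 180 iff k <= 26 * 180 / 556 = 8.4173
n_valid = floor(8.4173) = 8
(n_stale = 26 - 8 = 18)

8


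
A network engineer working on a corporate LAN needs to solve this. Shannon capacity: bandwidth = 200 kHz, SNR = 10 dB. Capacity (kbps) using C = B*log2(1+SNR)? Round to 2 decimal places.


Given: B = 200 kHz, SNR = 10 dB
SNR linear = 10^(10/10) = 10
1 + SNR = 11
log2(11) = 3.4594316186
C = 200 * 1000 * 3.4594316186 = 691886.3237 bps
C = 691.886324 kbps -> 691.89 kbps (2 dp)

691.89


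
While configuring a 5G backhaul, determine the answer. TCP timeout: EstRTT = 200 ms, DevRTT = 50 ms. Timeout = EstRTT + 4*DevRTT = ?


Given: EstRTT = 200 ms, DevRTT = 50 ms
Timeout = EstRTT + 4 * DevRTT
4 * DevRTT = 4 * 50 = 200
Timeout = 200 + 200 = 400 ms

400


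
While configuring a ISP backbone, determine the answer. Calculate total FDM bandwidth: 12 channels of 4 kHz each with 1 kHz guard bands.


Given: 12 channels, 4 kHz each, guard = 1 kHz
Channel bandwidth = 12 * 4 = 48 kHz
Guard bands = 11 gaps * 1 kHz = 11 kHz
Total = 48 + 11 = 59 kHz

59


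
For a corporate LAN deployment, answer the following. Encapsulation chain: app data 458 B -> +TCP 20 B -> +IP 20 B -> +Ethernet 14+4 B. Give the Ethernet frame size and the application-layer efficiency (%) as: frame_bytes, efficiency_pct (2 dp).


TCP segment = 458 + 20 = 478 B
IP packet = 478 + 20 = 498 B
Ethernet frame = 498 + 14 + 4 = 516 B
Efficiency = app / frame = 458 / 516 = 0.887597 = 88.7597% -> 88.76% (2 dp)

516, 88.76


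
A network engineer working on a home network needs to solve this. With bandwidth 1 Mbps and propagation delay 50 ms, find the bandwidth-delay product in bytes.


Given: bandwidth = 1 Mbps, delay = 50 ms
BDP in bits = 1 * 10^6 * 50 / 1000
BDP in bits = 50000
BDP in bytes = 50000 / 8 = 6250

6250


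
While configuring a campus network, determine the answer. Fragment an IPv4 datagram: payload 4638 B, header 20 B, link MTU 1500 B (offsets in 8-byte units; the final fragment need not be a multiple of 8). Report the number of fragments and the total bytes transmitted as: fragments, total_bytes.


Max data per non-final fragment = floor((MTU - header)/8)*8 = floor((1500 - 20)/8)*8 = floor(1480/8)*8 = 1480 B
Final fragment needs no 8-byte alignment: it can carry up to MTU - header = 1480 B
Non-final fragments needed = ceil((payload - 1480) / 1480) = ceil(3158/1480) = ceil(2.1338) = 3
Number of fragments = 3 + 1 = 4
Fragment sizes (data): 3 * 1480 B + 198 B (last, 198 <= 1480 OK)
Total bytes sent = payload + n_frags * header = 4638 + 4*20 = 4638 + 80 = 4718 B

4, 4718


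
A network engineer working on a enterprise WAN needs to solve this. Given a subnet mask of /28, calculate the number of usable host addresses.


Given: subnet mask /28
Host bits = 32 - 28 = 4
Total addresses = 2^4 = 16
Usable hosts = 16 - 2 (network + broadcast) = 14

14


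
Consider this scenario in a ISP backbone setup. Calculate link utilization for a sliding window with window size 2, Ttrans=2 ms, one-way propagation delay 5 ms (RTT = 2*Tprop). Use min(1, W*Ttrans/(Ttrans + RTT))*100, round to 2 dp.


Given: W = 2, Ttrans = 2 ms, RTT = 10 ms (= 2 * Tprop, Tprop = 5 ms)
Cycle time = Ttrans + RTT = 2 + 10 = 12 ms (first packet sent until its ACK returns)
W * Ttrans = 2 * 2 = 4 ms of sending per cycle
W * Ttrans / (Ttrans + RTT) = 4 / 12 = 0.333333
U = min(1, 0.333333) = 0.333333
U% = 33.33%

33.33


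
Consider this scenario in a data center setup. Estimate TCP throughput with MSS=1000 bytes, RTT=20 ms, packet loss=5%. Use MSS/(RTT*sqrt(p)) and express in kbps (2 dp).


Given: MSS = 1000 bytes, RTT = 20 ms, loss = 5%
RTT in seconds = 20 / 1000 = 0.02
Loss rate = 5% = 0.05
sqrt(loss) = sqrt(0.05) = 0.223606797750
Throughput (bytes/s) = 1000 / (0.02 * 0.223606797750) = 223606.7977
Throughput (kbps) = 223606.7977 * 8 / 1000 = 1788.854382 -> 1788.85 kbps (2 dp)

1788.85


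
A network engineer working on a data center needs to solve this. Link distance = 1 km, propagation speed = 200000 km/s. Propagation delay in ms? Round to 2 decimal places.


Given: distance = 1 km, speed = 200000 km/s
Delay = distance / speed = 1 / 200000 seconds
Delay in ms = 1 * 1000 / 200000
Delay = 0.0050 ms
Rounded to 2 dp = 0.01 ms

0.01


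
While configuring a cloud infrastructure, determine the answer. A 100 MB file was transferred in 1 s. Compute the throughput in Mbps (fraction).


Given: file = 100 MB, time = 1 s
File in Mb = 100 * 8 = 800 Mb
Throughput = 800 / 1 Mbps
Throughput = 800 Mbps

800


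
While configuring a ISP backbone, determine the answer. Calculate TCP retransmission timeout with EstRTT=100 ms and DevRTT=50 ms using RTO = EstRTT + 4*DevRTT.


Given: EstRTT = 100 ms, DevRTT = 50 ms
Timeout = EstRTT + 4 * DevRTT
4 * DevRTT = 4 * 50 = 200
Timeout = 100 + 200 = 300 ms

300


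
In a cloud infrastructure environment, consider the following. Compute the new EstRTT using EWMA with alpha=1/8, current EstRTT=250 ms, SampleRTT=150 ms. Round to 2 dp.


Given: EstRTT = 250 ms, SampleRTT = 150 ms, alpha = 1/8
New EstRTT = (1 - alpha) * EstRTT + alpha * SampleRTT
(7/8) * 250 = 218.75
(1/8) * 150 = 18.75
New EstRTT = 218.75 + 18.75 = 237.5 ms -> 237.50 ms (2 dp)

237.50


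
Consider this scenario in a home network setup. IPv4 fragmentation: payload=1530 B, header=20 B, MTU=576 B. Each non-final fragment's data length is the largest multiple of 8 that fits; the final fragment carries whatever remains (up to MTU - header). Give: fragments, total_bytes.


Max data per non-final fragment = floor((MTU - header)/8)*8 = floor((576 - 20)/8)*8 = floor(556/8)*8 = 552 B
Final fragment needs no 8-byte alignment: it can carry up to MTU - header = 556 B
Non-final fragments needed = ceil((payload - 556) / 552) = ceil(974/552) = ceil(1.7645) = 2
Number of fragments = 2 + 1 = 3
Fragment sizes (data): 2 * 552 B + 426 B (last, 426 <= 556 OK)
Total bytes sent = payload + n_frags * header = 1530 + 3*20 = 1530 + 60 = 1590 B

3, 1590


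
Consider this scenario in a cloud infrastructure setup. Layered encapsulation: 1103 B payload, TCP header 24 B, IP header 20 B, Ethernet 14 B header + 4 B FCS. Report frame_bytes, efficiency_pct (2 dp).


TCP segment = 1103 + 24 = 1127 B
IP packet = 1127 + 20 = 1147 B
Ethernet frame = 1147 + 14 + 4 = 1165 B
Efficiency = app / frame = 1103 / 1165 = 0.946781 = 94.6781% -> 94.68% (2 dp)

1165, 94.68


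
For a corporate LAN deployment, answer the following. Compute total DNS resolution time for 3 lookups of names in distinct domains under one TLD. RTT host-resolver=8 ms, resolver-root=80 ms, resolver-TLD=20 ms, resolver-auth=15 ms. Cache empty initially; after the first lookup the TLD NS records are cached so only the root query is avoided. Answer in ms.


Lookup 1 (cold cache): local + root + TLD + auth = 8 + 80 + 20 + 15 = 123 ms
Lookups 2..3 (TLD NS cached -> skip root; new domain -> still ask TLD and auth): local + TLD + auth = 8 + 20 + 15 = 43 ms each
Remaining 2 lookups: 2 * 43 = 86 ms
Total = 123 + 86 = 209 ms

209


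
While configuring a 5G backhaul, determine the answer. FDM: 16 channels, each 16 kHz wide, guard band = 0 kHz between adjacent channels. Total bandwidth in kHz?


Given: 16 channels, 16 kHz each, guard = 0 kHz
Channel bandwidth = 16 * 16 = 256 kHz
Guard bands = 15 gaps * 0 kHz = 0 kHz
Total = 256 + 0 = 256 kHz

256


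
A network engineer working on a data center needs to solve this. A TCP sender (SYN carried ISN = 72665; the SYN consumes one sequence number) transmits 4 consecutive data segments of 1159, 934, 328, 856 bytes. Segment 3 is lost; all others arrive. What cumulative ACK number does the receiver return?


SYN uses sequence number 72665; first data byte = ISN + 1 = 72666.
Segment 1: SEQ = 72666, len = 1159 B, covers [72666, 73824]
Segment 2: SEQ = 73825, len = 934 B, covers [73825, 74758]
Segment 3: SEQ = 74759, len = 328 B, covers [74759, 75086] [LOST]
Segment 4: SEQ = 75087, len = 856 B, covers [75087, 75942]
In-order data received: bytes [72666, 74758] (segments 1..2).
Segment 3 missing -> gap begins at byte 74759; later segments buffered out of order.
Cumulative ACK = next expected in-order byte = 72666 + 1159 + 934 = 74759

74759


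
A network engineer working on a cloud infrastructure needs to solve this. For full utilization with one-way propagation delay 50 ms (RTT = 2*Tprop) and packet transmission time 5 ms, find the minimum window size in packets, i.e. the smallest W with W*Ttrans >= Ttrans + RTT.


Given: Ttrans = 5 ms, RTT = 100 ms (= 2 * Tprop, Tprop = 50 ms)
Time until first ACK returns = Ttrans + RTT = 5 + 100 = 105 ms
Need W * Ttrans >= Ttrans + RTT  ->  W >= (Ttrans + RTT) / Ttrans
(Ttrans + RTT) / Ttrans = 105 / 5 = 21
W_min = ceil(21) = 21

21


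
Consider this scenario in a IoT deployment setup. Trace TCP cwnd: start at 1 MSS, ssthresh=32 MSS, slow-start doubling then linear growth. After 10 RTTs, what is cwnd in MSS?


RTT 0: cwnd = 1 MSS (initial)
RTT 1: cwnd = 2 MSS (slow start, doubled)
RTT 2: cwnd = 4 MSS (slow start, doubled)
RTT 3: cwnd = 8 MSS (slow start, doubled)
RTT 4: cwnd = 16 MSS (slow start, doubled)
RTT 5: cwnd = 32 MSS (slow start, doubled)
RTT 6: cwnd = 33 MSS (congestion avoidance, +1)
RTT 7: cwnd = 34 MSS (congestion avoidance, +1)
RTT 8: cwnd = 35 MSS (congestion avoidance, +1)
RTT 9: cwnd = 36 MSS (congestion avoidance, +1)
RTT 10: cwnd = 37 MSS (congestion avoidance, +1)

37


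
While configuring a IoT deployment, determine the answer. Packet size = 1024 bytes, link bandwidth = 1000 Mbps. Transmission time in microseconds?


Given: packet = 1024 bytes, bandwidth = 1000 Mbps
Packet in bits = 1024 * 8 = 8192 bits
Bandwidth = 1000 * 10^6 = 1000000000 bps
Time = 8192 / 1000000000 seconds
Time in us = 8192 * 10^6 / 1000000000 = 8.192

8.192


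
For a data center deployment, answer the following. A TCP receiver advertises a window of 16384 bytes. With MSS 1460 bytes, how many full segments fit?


Given: RWND = 16384 bytes, MSS = 1460 bytes
Full segments = floor(RWND / MSS)
Full segments = floor(16384 / 1460)
Full segments = floor(11.2219) = 11

11


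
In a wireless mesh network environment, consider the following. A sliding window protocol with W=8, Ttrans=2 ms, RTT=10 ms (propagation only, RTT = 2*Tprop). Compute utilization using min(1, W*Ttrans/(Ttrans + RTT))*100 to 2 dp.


Given: W = 8, Ttrans = 2 ms, RTT = 10 ms (= 2 * Tprop, Tprop = 5 ms)
Cycle time = Ttrans + RTT = 2 + 10 = 12 ms (first packet sent until its ACK returns)
W * Ttrans = 8 * 2 = 16 ms of sending per cycle
W * Ttrans / (Ttrans + RTT) = 16 / 12 = 1.333333
U = min(1, 1.333333) = 1.000000
U% = 100.00%

100.00


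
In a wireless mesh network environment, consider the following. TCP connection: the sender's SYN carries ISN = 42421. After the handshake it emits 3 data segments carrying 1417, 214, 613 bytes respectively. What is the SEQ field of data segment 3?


The SYN occupies sequence number ISN = 42421, so the first data byte is ISN + 1 = 42422.
SEQ of data segment i = (ISN + 1) + sum of payload sizes of segments 1..i-1.
Segment 1: SEQ = 42422, payload = 1417 bytes
Segment 2: SEQ = 43839, payload = 214 bytes
Segment 3: SEQ = 44053, payload = 613 bytes
SEQ of segment 3 = 42422 + 1417 + 214 = 44053

44053


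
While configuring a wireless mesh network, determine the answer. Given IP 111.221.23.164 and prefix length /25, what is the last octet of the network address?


Given: IP = 111.221.23.164, prefix = /25
Subnet mask = 255.255.255.128
Last octet of IP: 164
Last octet of mask: 128
Network last octet = 164 AND 128 = 128

128


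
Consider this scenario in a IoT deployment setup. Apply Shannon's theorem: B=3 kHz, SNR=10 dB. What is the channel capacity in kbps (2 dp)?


Given: B = 3 kHz, SNR = 10 dB
SNR linear = 10^(10/10) = 10
1 + SNR = 11
log2(11) = 3.4594316186
C = 3 * 1000 * 3.4594316186 = 10378.2949 bps
C = 10.378295 kbps -> 10.38 kbps (2 dp)

10.38


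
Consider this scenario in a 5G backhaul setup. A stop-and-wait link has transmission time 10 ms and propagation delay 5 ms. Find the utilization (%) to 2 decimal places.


Given: Ttrans = 10 ms, Tprop = 5 ms
RTT = 2 * Tprop = 2 * 5 = 10 ms
U = Ttrans / (Ttrans + RTT)
U = 10 / (10 + 10)
U = 10 / 20 = 0.5
U% = 50.00%

50.00


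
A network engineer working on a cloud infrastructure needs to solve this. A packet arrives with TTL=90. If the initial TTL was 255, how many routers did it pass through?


Given: initial TTL = 255, received TTL = 90
Hops = initial TTL - received TTL
Hops = 255 - 90 = 165

165


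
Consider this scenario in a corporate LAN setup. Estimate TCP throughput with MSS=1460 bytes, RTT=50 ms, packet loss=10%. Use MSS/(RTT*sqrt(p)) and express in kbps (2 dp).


Given: MSS = 1460 bytes, RTT = 50 ms, loss = 10%
RTT in seconds = 50 / 1000 = 0.05
Loss rate = 10% = 0.1
sqrt(loss) = sqrt(0.1) = 0.316227766017
Throughput (bytes/s) = 1460 / (0.05 * 0.316227766017) = 92338.5077
Throughput (kbps) = 92338.5077 * 8 / 1000 = 738.708061 -> 738.71 kbps (2 dp)

738.71


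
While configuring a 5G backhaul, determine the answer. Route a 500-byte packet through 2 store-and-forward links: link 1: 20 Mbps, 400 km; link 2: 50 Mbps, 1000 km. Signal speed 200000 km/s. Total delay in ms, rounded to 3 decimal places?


Packet = 500 bytes = 4000 bits. Store-and-forward: sum (t_trans + t_prop) per link.
Link 1: t_trans = 4000/(20*10^6) s = 0.2000 ms; t_prop = 400/200000 s = 2.0000 ms; subtotal = 2.2000 ms
Link 2: t_trans = 4000/(50*10^6) s = 0.0800 ms; t_prop = 1000/200000 s = 5.0000 ms; subtotal = 5.0800 ms
End-to-end = 2.2000 + 5.0800 = 7.2800 ms -> 7.280 ms (3 dp)

7.280


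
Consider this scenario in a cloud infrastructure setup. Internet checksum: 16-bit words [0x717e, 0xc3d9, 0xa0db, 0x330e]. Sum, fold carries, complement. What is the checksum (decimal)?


Given words: [0x717e, 0xc3d9, 0xa0db, 0x330e]
Step 1: Sum all words
Raw sum = 29054 + 50137 + 41179 + 13070 = 133440
Step 2: Fold carry: (2368 + 2) = 2370
One's complement = ~2370 & 0xFFFF = 63165

63165


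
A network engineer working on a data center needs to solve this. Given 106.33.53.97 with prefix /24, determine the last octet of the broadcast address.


Given: IP = 106.33.53.97, prefix = /24
Host bits = 32 - 24 = 8
Network last octet = 97 AND mask = 0
Host part size = 2^8 - 1 = 255
Broadcast last octet = 0 OR 255 = 255

255


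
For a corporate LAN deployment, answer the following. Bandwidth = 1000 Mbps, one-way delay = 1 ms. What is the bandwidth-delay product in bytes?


Given: bandwidth = 1000 Mbps, delay = 1 ms
BDP in bits = 1000 * 10^6 * 1 / 1000
BDP in bits = 1000000
BDP in bytes = 1000000 / 8 = 125000

125000


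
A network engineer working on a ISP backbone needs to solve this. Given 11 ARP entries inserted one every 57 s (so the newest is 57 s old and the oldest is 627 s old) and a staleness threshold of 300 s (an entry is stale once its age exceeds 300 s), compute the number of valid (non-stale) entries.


Ages are k * 627/11 s for k = 1..11 (spacing = 57.0000 s).
Entry k is valid iff k * 627/11 <= 300 iff k <= 11 * 300 / 627 = 5.2632
n_valid = floor(5.2632) = 5
(n_stale = 11 - 5 = 6)

5


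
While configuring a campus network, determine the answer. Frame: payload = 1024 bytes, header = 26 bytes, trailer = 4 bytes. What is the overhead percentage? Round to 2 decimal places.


Given: payload = 1024 B, header = 26 B, trailer = 4 B
Overhead bytes = header + trailer = 26 + 4 = 30
Total frame = payload + overhead = 1024 + 30 = 1054
Overhead % = 30 / 1054 * 100 = 2.8463% -> 2.85% (2 dp)

2.85


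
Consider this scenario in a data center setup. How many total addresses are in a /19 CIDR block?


Given: CIDR prefix /19
Host bits = 32 - 19 = 13
Total addresses = 2^13 = 8192

8192


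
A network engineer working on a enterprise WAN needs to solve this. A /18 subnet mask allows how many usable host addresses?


Given: subnet mask /18
Host bits = 32 - 18 = 14
Total addresses = 2^14 = 16384
Usable hosts = 16384 - 2 (network + broadcast) = 16382

16382


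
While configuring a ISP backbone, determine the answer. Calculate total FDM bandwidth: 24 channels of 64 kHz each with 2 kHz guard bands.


Given: 24 channels, 64 kHz each, guard = 2 kHz
Channel bandwidth = 24 * 64 = 1536 kHz
Guard bands = 23 gaps * 2 kHz = 46 kHz
Total = 1536 + 46 = 1582 kHz

1582


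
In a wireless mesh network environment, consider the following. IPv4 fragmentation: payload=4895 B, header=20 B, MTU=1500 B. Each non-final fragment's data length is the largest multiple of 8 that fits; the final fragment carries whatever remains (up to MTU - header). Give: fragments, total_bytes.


Max data per non-final fragment = floor((MTU - header)/8)*8 = floor((1500 - 20)/8)*8 = floor(1480/8)*8 = 1480 B
Final fragment needs no 8-byte alignment: it can carry up to MTU - header = 1480 B
Non-final fragments needed = ceil((payload - 1480) / 1480) = ceil(3415/1480) = ceil(2.3074) = 3
Number of fragments = 3 + 1 = 4
Fragment sizes (data): 3 * 1480 B + 455 B (last, 455 <= 1480 OK)
Total bytes sent = payload + n_frags * header = 4895 + 4*20 = 4895 + 80 = 4975 B

4, 4975


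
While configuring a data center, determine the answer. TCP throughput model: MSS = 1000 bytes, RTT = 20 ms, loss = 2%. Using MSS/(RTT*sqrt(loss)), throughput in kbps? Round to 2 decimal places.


Given: MSS = 1000 bytes, RTT = 20 ms, loss = 2%
RTT in seconds = 20 / 1000 = 0.02
Loss rate = 2% = 0.02
sqrt(loss) = sqrt(0.02) = 0.141421356237
Throughput (bytes/s) = 1000 / (0.02 * 0.141421356237) = 353553.3906
Throughput (kbps) = 353553.3906 * 8 / 1000 = 2828.427125 -> 2828.43 kbps (2 dp)

2828.43


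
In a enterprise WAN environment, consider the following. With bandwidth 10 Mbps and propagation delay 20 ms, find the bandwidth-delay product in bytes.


Given: bandwidth = 10 Mbps, delay = 20 ms
BDP in bits = 10 * 10^6 * 20 / 1000
BDP in bits = 200000
BDP in bytes = 200000 / 8 = 25000

25000
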